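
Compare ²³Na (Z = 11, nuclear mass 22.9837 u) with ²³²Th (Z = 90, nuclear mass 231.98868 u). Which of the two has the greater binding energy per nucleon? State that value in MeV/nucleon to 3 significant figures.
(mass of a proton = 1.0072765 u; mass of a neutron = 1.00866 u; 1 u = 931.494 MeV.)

²³Na; 8.11 MeV/nucleon

²³Na: Σm = 11(1.0072765) + 12(1.00866) = 23.1839615 u; Δm = 0.2002615 u; E_B = 186.542 MeV; E_B/A = 8.111 MeV
²³²Th: Σm = 90(1.0072765) + 142(1.00866) = 233.8846050 u; Δm = 1.8959250 u; E_B = 1766.0 MeV; E_B/A = 7.612 MeV
²³Na has the higher binding energy per nucleon, so it is the more tightly bound nucleus.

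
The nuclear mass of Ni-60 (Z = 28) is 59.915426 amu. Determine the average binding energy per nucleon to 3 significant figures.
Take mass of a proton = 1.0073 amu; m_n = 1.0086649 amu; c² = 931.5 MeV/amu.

8.79 MeV/nucleon

Z = 28, so N = A − Z = 60 − 28 = 32.
Σm = 28·m_p + 32·m_n = 28.2044 + 32.2772768 = 60.4816768 amu
Mass defect Δm = 60.4816768 − 59.915426 = 0.5662508 amu
Binding energy = Δm·c² = 0.5662508 × 931.5 MeV/amu = 527.463 MeV
BE/A = 527.463 MeV / 60 = 8.791 MeV/nucleon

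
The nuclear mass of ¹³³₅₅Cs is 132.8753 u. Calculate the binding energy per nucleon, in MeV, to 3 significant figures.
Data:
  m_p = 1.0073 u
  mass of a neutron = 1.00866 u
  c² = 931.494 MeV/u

Mass of separated nucleons = 55(1.0073) + 78(1.00866) = 55.4015 + 78.67548 = 134.07698 u
Mass defect Δm = 134.07698 − 132.8753 = 1.20168 u
Binding energy = Δm·c² = 1.20168 × 931.494 MeV/u = 1119.36 MeV
BE/A = 1119.36 MeV / 133 = 8.416 MeV/nucleon

8.42 MeV/nucleon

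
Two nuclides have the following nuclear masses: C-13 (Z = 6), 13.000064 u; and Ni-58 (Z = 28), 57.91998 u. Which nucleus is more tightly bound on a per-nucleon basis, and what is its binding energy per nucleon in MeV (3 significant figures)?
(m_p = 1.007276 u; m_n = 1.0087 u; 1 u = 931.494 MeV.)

C-13: Σm = 6(1.007276) + 7(1.0087) = 13.104556 u; Δm = 0.104492 u; E_B = 97.334 MeV; E_B/A = 7.487 MeV
Ni-58: Σm = 28(1.007276) + 30(1.0087) = 58.464728 u; Δm = 0.544748 u; E_B = 507.43 MeV; E_B/A = 8.749 MeV
Ni-58 has the higher binding energy per nucleon, so it is the more tightly bound nucleus.

Ni-58; 8.75 MeV/nucleon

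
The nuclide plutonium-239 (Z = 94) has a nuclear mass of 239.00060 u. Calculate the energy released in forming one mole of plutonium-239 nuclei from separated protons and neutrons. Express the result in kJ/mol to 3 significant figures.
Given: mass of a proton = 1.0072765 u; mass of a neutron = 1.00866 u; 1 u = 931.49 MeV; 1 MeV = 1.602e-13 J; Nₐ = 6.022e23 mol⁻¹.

Mass of separated nucleons = 94(1.0072765) + 145(1.00866) = 94.6839910 + 146.25570 = 240.9396910 u
Mass defect Δm = 240.9396910 − 239.00060 = 1.9390910 u
Binding energy = Δm·c² = 1.9390910 × 931.49 MeV/u = 1806.24 MeV
Per nucleus in joules: 1806.24 MeV × 1.602e-13 J/MeV = 2.8936e-10 J
Per mole: 2.8936e-10 J × 6.022e23 mol⁻¹ = 1.7425e+14 J/mol

1.74e+11 kJ/mol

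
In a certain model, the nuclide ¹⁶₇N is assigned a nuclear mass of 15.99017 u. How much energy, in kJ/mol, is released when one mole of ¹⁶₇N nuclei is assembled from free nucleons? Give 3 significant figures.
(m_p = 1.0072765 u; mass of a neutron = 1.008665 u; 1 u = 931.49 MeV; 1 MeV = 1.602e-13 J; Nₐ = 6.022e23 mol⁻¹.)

1.25e+10 kJ/mol

Total constituent mass: 7 × 1.0072765 + 9 × 1.008665 = 16.1289205 u
Mass defect Δm = 16.1289205 − 15.99017 = 0.1387505 u
Converting to energy: 0.1387505 u × 931.49 MeV/u = 129.245 MeV
Per nucleus in joules: 129.245 MeV × 1.602e-13 J/MeV = 2.0705e-11 J
Per mole: 2.0705e-11 J × 6.022e23 mol⁻¹ = 1.2469e+13 J/mol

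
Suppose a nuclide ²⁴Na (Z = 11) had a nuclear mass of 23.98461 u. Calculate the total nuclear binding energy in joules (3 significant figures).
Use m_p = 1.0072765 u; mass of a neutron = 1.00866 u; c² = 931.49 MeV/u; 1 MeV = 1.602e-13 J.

3.10e-11 J

With 11 protons and 13 neutrons (A = 24):
Σm = 11·m_p + 13·m_n = 11.0800415 + 13.11258 = 24.1926215 u
Δm = 24.1926215 − 23.98461 = 0.2080115 u
E_B = 0.2080115 × 931.49 = 193.761 MeV
In joules: 193.761 MeV × 1.602e-13 J/MeV = 3.1041e-11 J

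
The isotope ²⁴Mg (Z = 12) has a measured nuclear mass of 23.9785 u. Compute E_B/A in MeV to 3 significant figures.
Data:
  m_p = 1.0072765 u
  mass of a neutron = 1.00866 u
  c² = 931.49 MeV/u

With 12 protons and 12 neutrons (A = 24):
Mass of separated nucleons = 12(1.0072765) + 12(1.00866) = 12.0873180 + 12.10392 = 24.1912380 u
Δm = 24.1912380 − 23.9785 = 0.2127380 u
E_B = 0.2127380 × 931.49 = 198.163 MeV
Dividing by A = 24 gives 8.257 MeV per nucleon.

8.26 MeV/nucleon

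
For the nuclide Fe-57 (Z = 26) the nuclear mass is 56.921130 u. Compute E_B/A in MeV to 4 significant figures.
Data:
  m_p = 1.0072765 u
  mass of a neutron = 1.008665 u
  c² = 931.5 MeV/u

8.770 MeV/nucleon

With 26 protons and 31 neutrons (A = 57):
Σm = 26·m_p + 31·m_n = 26.1891890 + 31.268615 = 57.4578040 u
Mass defect Δm = 57.4578040 − 56.921130 = 0.5366740 u
Binding energy = Δm·c² = 0.5366740 × 931.5 MeV/u = 499.912 MeV
Per nucleon: 499.912 / 57 = 8.770 MeV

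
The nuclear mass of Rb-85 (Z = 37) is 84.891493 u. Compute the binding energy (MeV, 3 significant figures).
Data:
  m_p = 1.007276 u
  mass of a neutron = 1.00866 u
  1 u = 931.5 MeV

739 MeV

Z = 37, so N = A − Z = 85 − 37 = 48.
Total constituent mass: 37 × 1.007276 + 48 × 1.00866 = 85.684892 u
Mass defect Δm = 85.684892 − 84.891493 = 0.793399 u
Binding energy = Δm·c² = 0.793399 × 931.5 MeV/u = 739.051 MeV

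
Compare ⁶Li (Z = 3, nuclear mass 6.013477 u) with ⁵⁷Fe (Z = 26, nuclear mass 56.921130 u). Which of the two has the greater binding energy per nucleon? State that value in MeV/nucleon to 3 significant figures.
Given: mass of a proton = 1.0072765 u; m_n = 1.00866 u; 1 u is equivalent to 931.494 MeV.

⁵⁷Fe; 8.77 MeV/nucleon

⁶Li: Σm = 3(1.0072765) + 3(1.00866) = 6.0478095 u; Δm = 0.0343325 u; E_B = 31.981 MeV; E_B/A = 5.330 MeV
⁵⁷Fe: Σm = 26(1.0072765) + 31(1.00866) = 57.4576490 u; Δm = 0.5365190 u; E_B = 499.76 MeV; E_B/A = 8.768 MeV
⁵⁷Fe has the higher binding energy per nucleon, so it is the more tightly bound nucleus.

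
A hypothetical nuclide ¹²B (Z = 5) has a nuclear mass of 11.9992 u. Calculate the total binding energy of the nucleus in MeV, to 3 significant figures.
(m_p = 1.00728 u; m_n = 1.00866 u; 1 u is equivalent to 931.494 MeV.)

91.1 MeV

With 5 protons and 7 neutrons (A = 12):
Mass of separated nucleons = 5(1.00728) + 7(1.00866) = 5.03640 + 7.06062 = 12.09702 u
Mass defect Δm = 12.09702 − 11.9992 = 0.09782 u
Converting to energy: 0.09782 u × 931.494 MeV/u = 91.1187 MeV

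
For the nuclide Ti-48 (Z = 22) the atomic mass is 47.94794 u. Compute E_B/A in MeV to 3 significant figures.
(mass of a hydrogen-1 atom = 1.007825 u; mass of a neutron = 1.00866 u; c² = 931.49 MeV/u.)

Total constituent mass: 22 × 1.007825 + 26 × 1.00866 = 48.397310 u
Δm = 48.397310 − 47.94794 = 0.449370 u
Converting to energy: 0.449370 u × 931.49 MeV/u = 418.5837 MeV
Dividing by A = 48 gives 8.720 MeV per nucleon.

8.72 MeV/nucleon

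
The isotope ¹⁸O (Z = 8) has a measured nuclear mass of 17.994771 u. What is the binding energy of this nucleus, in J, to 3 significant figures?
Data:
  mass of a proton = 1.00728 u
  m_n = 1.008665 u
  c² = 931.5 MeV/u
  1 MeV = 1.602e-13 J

With 8 protons and 10 neutrons (A = 18):
Σm = 8·m_p + 10·m_n = 8.05824 + 10.086650 = 18.144890 u
The mass defect is 18.144890 − 17.994771 = 0.150119 u.
Converting to energy: 0.150119 u × 931.5 MeV/u = 139.836 MeV
In joules: 139.836 MeV × 1.602e-13 J/MeV = 2.2402e-11 J

2.24e-11 J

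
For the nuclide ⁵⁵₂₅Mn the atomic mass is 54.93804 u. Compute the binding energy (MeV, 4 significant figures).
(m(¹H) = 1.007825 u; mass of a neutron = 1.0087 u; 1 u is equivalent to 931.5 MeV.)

483.1 MeV

Z = 25, so N = A − Z = 55 − 25 = 30.
Total constituent mass: 25 × 1.007825 + 30 × 1.0087 = 55.456625 u
The mass defect is 55.456625 − 54.93804 = 0.518585 u.
Binding energy = Δm·c² = 0.518585 × 931.5 MeV/u = 483.062 MeV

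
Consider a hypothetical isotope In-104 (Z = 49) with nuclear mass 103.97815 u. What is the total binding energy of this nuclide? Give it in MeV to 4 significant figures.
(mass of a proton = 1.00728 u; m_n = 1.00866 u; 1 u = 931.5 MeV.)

796.3 MeV

Z = 49, so N = A − Z = 104 − 49 = 55.
Total constituent mass: 49 × 1.00728 + 55 × 1.00866 = 104.83302 u
Mass defect Δm = 104.83302 − 103.97815 = 0.85487 u
Binding energy = Δm·c² = 0.85487 × 931.5 MeV/u = 796.311 MeV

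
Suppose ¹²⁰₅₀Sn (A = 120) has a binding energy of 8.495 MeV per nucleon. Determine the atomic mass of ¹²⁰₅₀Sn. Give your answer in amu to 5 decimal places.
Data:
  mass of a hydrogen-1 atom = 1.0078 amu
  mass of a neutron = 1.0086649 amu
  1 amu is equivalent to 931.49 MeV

Total binding energy = 120 × 8.495 = 1019.400 MeV
Mass defect = 1019.400 MeV / (931.49 MeV/amu) = 1.0943757 amu
Constituent mass = 50(1.0078) + 70(1.0086649) = 120.9965430 amu
Atomic mass = 120.9965430 − 1.0943757 = 119.9021673 amu ≈ 119.90217 amu (to 5 decimal places)

119.90217 amu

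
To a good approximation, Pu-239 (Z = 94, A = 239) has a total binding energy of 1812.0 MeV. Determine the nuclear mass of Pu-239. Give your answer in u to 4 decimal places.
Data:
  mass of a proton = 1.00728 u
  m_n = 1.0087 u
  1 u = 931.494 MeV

239.0006 u

Mass defect = 1812.0 MeV / (931.494 MeV/u) = 1.945262 u
Constituent mass = 94(1.00728) + 145(1.0087) = 240.94582 u
Nuclear mass = 240.94582 − 1.945262 = 239.000558 u ≈ 239.0006 u (to 4 decimal places)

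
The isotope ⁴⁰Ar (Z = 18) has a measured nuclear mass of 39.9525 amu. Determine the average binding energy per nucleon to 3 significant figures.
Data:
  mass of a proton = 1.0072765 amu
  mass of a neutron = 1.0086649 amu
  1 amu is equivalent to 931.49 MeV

Σm = 18·m_p + 22·m_n = 18.1309770 + 22.1906278 = 40.3216048 amu
The mass defect is 40.3216048 − 39.9525 = 0.3691048 amu.
E_B = 0.3691048 × 931.49 = 343.817 MeV
BE/A = 343.817 MeV / 40 = 8.595 MeV/nucleon

8.60 MeV/nucleon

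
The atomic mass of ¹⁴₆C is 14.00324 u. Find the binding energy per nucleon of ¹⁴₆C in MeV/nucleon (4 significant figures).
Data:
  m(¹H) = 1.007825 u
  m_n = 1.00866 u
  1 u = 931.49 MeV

Total constituent mass: 6 × 1.007825 + 8 × 1.00866 = 14.116230 u
Δm = 14.116230 − 14.00324 = 0.112990 u
Binding energy = Δm·c² = 0.112990 × 931.49 MeV/u = 105.249 MeV
Dividing by A = 14 gives 7.518 MeV per nucleon.

7.518 MeV/nucleon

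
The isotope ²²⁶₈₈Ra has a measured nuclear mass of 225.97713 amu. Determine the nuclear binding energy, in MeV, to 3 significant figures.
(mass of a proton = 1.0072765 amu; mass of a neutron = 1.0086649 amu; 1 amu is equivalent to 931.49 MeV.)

The nucleus contains 88 protons and 226 − 88 = 138 neutrons.
Σm = 88·m_p + 138·m_n = 88.6403320 + 139.1957562 = 227.8360882 amu
Δm = 227.8360882 − 225.97713 = 1.8589582 amu
Converting to energy: 1.8589582 amu × 931.49 MeV/amu = 1731.60 MeV

1730 MeV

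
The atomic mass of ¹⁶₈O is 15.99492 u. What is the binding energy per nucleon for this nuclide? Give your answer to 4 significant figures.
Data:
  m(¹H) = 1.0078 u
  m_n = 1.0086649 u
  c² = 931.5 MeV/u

Σm = 8·m(¹H) + 8·m_n = 8.0624 + 8.0693192 = 16.1317192 u
Mass defect Δm = 16.1317192 − 15.99492 = 0.1367992 u
Converting to energy: 0.1367992 u × 931.5 MeV/u = 127.428 MeV
Dividing by A = 16 gives 7.964 MeV per nucleon.

7.964 MeV/nucleon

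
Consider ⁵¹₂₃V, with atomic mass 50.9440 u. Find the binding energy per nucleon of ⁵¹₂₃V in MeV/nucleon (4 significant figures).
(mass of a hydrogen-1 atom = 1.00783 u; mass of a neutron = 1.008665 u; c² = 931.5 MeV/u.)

8.743 MeV/nucleon

The nucleus contains 23 protons and 51 − 23 = 28 neutrons.
Total constituent mass: 23 × 1.00783 + 28 × 1.008665 = 51.422710 u
Mass defect Δm = 51.422710 − 50.9440 = 0.478710 u
Binding energy = Δm·c² = 0.478710 × 931.5 MeV/u = 445.918 MeV
BE/A = 445.918 MeV / 51 = 8.743 MeV/nucleon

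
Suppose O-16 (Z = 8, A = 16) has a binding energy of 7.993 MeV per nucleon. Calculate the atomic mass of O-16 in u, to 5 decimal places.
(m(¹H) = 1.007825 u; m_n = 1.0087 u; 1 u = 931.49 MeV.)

Total binding energy = 16 × 7.993 = 127.888 MeV
Mass defect = 127.888 MeV / (931.49 MeV/u) = 0.1372940 u
Constituent mass = 8(1.007825) + 8(1.0087) = 16.132200 u
Atomic mass = 16.132200 − 0.1372940 = 15.9949060 u ≈ 15.99491 u (to 5 decimal places)

15.99491 u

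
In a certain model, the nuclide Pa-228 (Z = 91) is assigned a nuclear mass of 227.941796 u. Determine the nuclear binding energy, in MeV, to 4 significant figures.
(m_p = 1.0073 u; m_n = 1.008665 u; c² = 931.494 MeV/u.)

Total constituent mass: 91 × 1.0073 + 137 × 1.008665 = 229.851405 u
Δm = 229.851405 − 227.941796 = 1.909609 u
E_B = 1.909609 × 931.494 = 1778.79 MeV

1779 MeV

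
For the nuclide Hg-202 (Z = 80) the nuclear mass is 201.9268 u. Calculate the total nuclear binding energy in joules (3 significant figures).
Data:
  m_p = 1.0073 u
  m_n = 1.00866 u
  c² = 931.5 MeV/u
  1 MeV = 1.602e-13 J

Mass of separated nucleons = 80(1.0073) + 122(1.00866) = 80.5840 + 123.05652 = 203.64052 u
The mass defect is 203.64052 − 201.9268 = 1.71372 u.
E_B = 1.71372 × 931.5 = 1596.33 MeV
In joules: 1596.33 MeV × 1.602e-13 J/MeV = 2.5573e-10 J

2.56e-10 J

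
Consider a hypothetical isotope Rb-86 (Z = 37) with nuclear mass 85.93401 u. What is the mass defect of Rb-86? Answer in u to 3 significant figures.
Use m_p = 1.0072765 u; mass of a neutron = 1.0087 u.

0.762 u

With 37 protons and 49 neutrons (A = 86):
Σm = 37·m_p + 49·m_n = 37.2692305 + 49.4263 = 86.6955305 u
The mass defect is 86.6955305 − 85.93401 = 0.7615205 u.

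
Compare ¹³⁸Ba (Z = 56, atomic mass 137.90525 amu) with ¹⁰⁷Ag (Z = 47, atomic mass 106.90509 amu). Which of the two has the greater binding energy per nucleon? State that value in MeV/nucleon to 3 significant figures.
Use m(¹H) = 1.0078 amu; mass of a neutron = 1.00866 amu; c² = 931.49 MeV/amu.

¹⁰⁷Ag; 8.54 MeV/nucleon

¹³⁸Ba: Σm = 56(1.0078) + 82(1.00866) = 139.14692 amu; Δm = 1.24167 amu; E_B = 1156.6 MeV; E_B/A = 8.381 MeV
¹⁰⁷Ag: Σm = 47(1.0078) + 60(1.00866) = 107.88620 amu; Δm = 0.98111 amu; E_B = 913.89 MeV; E_B/A = 8.541 MeV
¹⁰⁷Ag has the higher binding energy per nucleon, so it is the more tightly bound nucleus.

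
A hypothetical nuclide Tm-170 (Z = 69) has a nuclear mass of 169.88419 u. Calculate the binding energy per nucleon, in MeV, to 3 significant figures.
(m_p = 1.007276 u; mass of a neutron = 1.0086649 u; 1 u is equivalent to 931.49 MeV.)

Mass of separated nucleons = 69(1.007276) + 101(1.0086649) = 69.502044 + 101.8751549 = 171.3771989 u
Δm = 171.3771989 − 169.88419 = 1.4930089 u
E_B = 1.4930089 × 931.49 = 1390.72 MeV
Per nucleon: 1390.72 / 170 = 8.181 MeV

8.18 MeV/nucleon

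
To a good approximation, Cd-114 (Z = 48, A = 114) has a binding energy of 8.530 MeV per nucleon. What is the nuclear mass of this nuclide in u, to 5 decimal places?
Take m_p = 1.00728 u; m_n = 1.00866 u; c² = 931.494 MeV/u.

Total binding energy = 114 × 8.530 = 972.420 MeV
Mass defect = 972.420 MeV / (931.494 MeV/u) = 1.0439359 u
Constituent mass = 48(1.00728) + 66(1.00866) = 114.92100 u
Nuclear mass = 114.92100 − 1.0439359 = 113.8770641 u ≈ 113.87706 u (to 5 decimal places)

113.87706 u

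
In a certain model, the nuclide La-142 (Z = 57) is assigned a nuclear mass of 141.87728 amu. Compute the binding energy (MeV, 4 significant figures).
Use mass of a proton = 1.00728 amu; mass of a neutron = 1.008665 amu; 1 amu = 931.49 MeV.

With 57 protons and 85 neutrons (A = 142):
Σm = 57·m_p + 85·m_n = 57.41496 + 85.736525 = 143.151485 amu
Δm = 143.151485 − 141.87728 = 1.274205 amu
Converting to energy: 1.274205 amu × 931.49 MeV/amu = 1186.91 MeV

1187 MeV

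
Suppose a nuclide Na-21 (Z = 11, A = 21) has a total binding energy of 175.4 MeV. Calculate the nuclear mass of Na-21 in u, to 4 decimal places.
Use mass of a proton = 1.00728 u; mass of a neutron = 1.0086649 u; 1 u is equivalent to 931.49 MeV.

Mass defect = 175.4 MeV / (931.49 MeV/u) = 0.188300 u
Constituent mass = 11(1.00728) + 10(1.0086649) = 21.1667290 u
Nuclear mass = 21.1667290 − 0.188300 = 20.9784290 u ≈ 20.9784 u (to 4 decimal places)

20.9784 u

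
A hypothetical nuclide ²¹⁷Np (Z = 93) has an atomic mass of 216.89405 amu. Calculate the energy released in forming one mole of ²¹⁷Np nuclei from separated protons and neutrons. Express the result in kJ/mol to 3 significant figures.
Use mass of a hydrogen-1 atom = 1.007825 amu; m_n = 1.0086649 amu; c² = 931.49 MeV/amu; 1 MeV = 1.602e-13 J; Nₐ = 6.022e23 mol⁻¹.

1.71e+11 kJ/mol

The nucleus contains 93 protons and 217 − 93 = 124 neutrons.
Mass of separated nucleons = 93(1.007825) + 124(1.0086649) = 93.727725 + 125.0744476 = 218.8021726 amu
The mass defect is 218.8021726 − 216.89405 = 1.9081226 amu.
Binding energy = Δm·c² = 1.9081226 × 931.49 MeV/amu = 1777.40 MeV
Per nucleus in joules: 1777.40 MeV × 1.602e-13 J/MeV = 2.8474e-10 J
Per mole: 2.8474e-10 J × 6.022e23 mol⁻¹ = 1.7147e+14 J/mol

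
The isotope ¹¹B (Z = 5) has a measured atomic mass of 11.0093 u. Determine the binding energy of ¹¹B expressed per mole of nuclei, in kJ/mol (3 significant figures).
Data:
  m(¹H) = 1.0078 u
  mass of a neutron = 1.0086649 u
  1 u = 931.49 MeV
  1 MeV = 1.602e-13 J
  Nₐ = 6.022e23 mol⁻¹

Z = 5, so N = A − Z = 11 − 5 = 6.
Total constituent mass: 5 × 1.0078 + 6 × 1.0086649 = 11.0909894 u
The mass defect is 11.0909894 − 11.0093 = 0.0816894 u.
Converting to energy: 0.0816894 u × 931.49 MeV/u = 76.0929 MeV
Per nucleus in joules: 76.0929 MeV × 1.602e-13 J/MeV = 1.2190e-11 J
Per mole: 1.2190e-11 J × 6.022e23 mol⁻¹ = 7.3408e+12 J/mol

7.34e+09 kJ/mol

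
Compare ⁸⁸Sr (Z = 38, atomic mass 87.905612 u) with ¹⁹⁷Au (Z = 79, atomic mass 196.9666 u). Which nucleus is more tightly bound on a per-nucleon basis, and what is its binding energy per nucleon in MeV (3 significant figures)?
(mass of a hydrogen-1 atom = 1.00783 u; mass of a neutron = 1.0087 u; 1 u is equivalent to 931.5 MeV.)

⁸⁸Sr: Σm = 38(1.00783) + 50(1.0087) = 88.73254 u; Δm = 0.826928 u; E_B = 770.28 MeV; E_B/A = 8.753 MeV
¹⁹⁷Au: Σm = 79(1.00783) + 118(1.0087) = 198.64517 u; Δm = 1.67857 u; E_B = 1563.6 MeV; E_B/A = 7.937 MeV
⁸⁸Sr has the higher binding energy per nucleon, so it is the more tightly bound nucleus.

⁸⁸Sr; 8.75 MeV/nucleon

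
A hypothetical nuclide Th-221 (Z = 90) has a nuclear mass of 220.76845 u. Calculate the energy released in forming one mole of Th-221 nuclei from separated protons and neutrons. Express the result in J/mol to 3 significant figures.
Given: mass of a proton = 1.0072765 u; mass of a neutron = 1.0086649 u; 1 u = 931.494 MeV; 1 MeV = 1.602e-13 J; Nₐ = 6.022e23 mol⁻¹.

The nucleus contains 90 protons and 221 − 90 = 131 neutrons.
Σm = 90·m_p + 131·m_n = 90.6548850 + 132.1351019 = 222.7899869 u
Mass defect Δm = 222.7899869 − 220.76845 = 2.0215369 u
E_B = 2.0215369 × 931.494 = 1883.05 MeV
Per nucleus in joules: 1883.05 MeV × 1.602e-13 J/MeV = 3.0166e-10 J
Per mole: 3.0166e-10 J × 6.022e23 mol⁻¹ = 1.8166e+14 J/mol

1.82e+14 J/mol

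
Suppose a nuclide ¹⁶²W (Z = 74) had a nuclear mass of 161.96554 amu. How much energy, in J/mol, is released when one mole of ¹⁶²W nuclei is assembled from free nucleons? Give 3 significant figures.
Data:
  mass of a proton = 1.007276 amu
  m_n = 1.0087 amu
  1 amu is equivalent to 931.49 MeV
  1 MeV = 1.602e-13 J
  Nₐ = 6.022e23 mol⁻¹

1.20e+14 J/mol

Mass of separated nucleons = 74(1.007276) + 88(1.0087) = 74.538424 + 88.7656 = 163.304024 amu
Mass defect Δm = 163.304024 − 161.96554 = 1.338484 amu
E_B = 1.338484 × 931.49 = 1246.78 MeV
Per nucleus in joules: 1246.78 MeV × 1.602e-13 J/MeV = 1.9973e-10 J
Per mole: 1.9973e-10 J × 6.022e23 mol⁻¹ = 1.2028e+14 J/mol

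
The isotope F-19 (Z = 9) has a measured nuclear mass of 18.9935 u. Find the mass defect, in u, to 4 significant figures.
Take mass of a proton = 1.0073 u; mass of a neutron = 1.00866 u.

Total constituent mass: 9 × 1.0073 + 10 × 1.00866 = 19.15230 u
Δm = 19.15230 − 18.9935 = 0.15880 u

0.1588 u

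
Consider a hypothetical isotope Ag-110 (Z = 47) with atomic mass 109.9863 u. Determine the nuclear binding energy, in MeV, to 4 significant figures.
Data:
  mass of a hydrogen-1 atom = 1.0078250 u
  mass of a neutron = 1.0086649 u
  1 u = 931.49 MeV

863.8 MeV

Mass of separated nucleons = 47(1.0078250) + 63(1.0086649) = 47.3677750 + 63.5458887 = 110.9136637 u
Δm = 110.9136637 − 109.9863 = 0.9273637 u
Binding energy = Δm·c² = 0.9273637 × 931.49 MeV/u = 863.830 MeV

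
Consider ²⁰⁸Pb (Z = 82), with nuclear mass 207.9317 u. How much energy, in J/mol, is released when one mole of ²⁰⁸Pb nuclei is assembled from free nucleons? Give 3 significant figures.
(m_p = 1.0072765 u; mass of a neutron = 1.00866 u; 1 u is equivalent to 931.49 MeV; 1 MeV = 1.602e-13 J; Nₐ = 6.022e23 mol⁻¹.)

1.58e+14 J/mol

The nucleus contains 82 protons and 208 − 82 = 126 neutrons.
Mass of separated nucleons = 82(1.0072765) + 126(1.00866) = 82.5966730 + 127.09116 = 209.6878330 u
Mass defect Δm = 209.6878330 − 207.9317 = 1.7561330 u
E_B = 1.7561330 × 931.49 = 1635.82 MeV
Per nucleus in joules: 1635.82 MeV × 1.602e-13 J/MeV = 2.6206e-10 J
Per mole: 2.6206e-10 J × 6.022e23 mol⁻¹ = 1.5781e+14 J/mol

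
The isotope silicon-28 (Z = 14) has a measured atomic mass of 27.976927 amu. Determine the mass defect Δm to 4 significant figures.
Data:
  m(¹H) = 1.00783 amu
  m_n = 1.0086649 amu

The nucleus contains 14 protons and 28 − 14 = 14 neutrons.
Total constituent mass: 14 × 1.00783 + 14 × 1.0086649 = 28.2309286 amu
Δm = 28.2309286 − 27.976927 = 0.2540016 amu

0.2540 amu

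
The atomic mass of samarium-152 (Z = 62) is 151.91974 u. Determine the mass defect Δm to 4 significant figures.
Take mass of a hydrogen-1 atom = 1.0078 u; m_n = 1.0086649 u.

1.344 u

With 62 protons and 90 neutrons (A = 152):
Σm = 62·m(¹H) + 90·m_n = 62.4836 + 90.7798410 = 153.2634410 u
Mass defect Δm = 153.2634410 − 151.91974 = 1.3437010 u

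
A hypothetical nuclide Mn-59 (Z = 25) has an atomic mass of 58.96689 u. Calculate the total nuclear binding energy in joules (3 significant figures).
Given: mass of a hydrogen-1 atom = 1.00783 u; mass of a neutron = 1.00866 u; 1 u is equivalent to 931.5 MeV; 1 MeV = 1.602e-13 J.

Total constituent mass: 25 × 1.00783 + 34 × 1.00866 = 59.49019 u
The mass defect is 59.49019 − 58.96689 = 0.52330 u.
Binding energy = Δm·c² = 0.52330 × 931.5 MeV/u = 487.454 MeV
In joules: 487.454 MeV × 1.602e-13 J/MeV = 7.8090e-11 J

7.81e-11 J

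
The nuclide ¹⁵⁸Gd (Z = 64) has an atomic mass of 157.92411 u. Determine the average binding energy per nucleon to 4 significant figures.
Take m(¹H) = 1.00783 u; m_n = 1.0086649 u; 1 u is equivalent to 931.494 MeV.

Total constituent mass: 64 × 1.00783 + 94 × 1.0086649 = 159.3156206 u
Mass defect Δm = 159.3156206 − 157.92411 = 1.3915106 u
Binding energy = Δm·c² = 1.3915106 × 931.494 MeV/u = 1296.18 MeV
BE/A = 1296.18 MeV / 158 = 8.204 MeV/nucleon

8.204 MeV/nucleon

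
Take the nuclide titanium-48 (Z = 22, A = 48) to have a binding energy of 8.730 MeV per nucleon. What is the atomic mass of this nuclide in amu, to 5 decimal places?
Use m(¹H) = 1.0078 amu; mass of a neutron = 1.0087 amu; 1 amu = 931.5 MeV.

47.94794 amu

Total binding energy = 48 × 8.730 = 419.040 MeV
Mass defect = 419.040 MeV / (931.5 MeV/amu) = 0.4498551 amu
Constituent mass = 22(1.0078) + 26(1.0087) = 48.3978 amu
Atomic mass = 48.3978 − 0.4498551 = 47.9479449 amu ≈ 47.94794 amu (to 5 decimal places)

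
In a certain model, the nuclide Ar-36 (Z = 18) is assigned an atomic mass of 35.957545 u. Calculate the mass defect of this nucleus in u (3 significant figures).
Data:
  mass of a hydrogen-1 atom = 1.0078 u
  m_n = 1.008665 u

0.339 u

With 18 protons and 18 neutrons (A = 36):
Total constituent mass: 18 × 1.0078 + 18 × 1.008665 = 36.296370 u
Mass defect Δm = 36.296370 − 35.957545 = 0.338825 u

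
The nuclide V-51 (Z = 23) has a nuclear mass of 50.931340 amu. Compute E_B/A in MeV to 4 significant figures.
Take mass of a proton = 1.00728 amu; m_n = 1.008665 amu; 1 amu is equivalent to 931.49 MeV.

8.744 MeV/nucleon

With 23 protons and 28 neutrons (A = 51):
Σm = 23·m_p + 28·m_n = 23.16744 + 28.242620 = 51.410060 amu
Δm = 51.410060 − 50.931340 = 0.478720 amu
E_B = 0.478720 × 931.49 = 445.923 MeV
Dividing by A = 51 gives 8.744 MeV per nucleon.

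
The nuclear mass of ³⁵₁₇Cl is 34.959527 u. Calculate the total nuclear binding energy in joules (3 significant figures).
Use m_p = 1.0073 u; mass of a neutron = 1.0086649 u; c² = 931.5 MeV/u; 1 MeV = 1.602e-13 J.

With 17 protons and 18 neutrons (A = 35):
Mass of separated nucleons = 17(1.0073) + 18(1.0086649) = 17.1241 + 18.1559682 = 35.2800682 u
Δm = 35.2800682 − 34.959527 = 0.3205412 u
E_B = 0.3205412 × 931.5 = 298.584 MeV
In joules: 298.584 MeV × 1.602e-13 J/MeV = 4.7833e-11 J

4.78e-11 J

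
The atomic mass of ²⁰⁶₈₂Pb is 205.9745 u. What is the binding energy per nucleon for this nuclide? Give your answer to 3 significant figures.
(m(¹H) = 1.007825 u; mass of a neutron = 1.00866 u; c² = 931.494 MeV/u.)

7.87 MeV/nucleon

Z = 82, so N = A − Z = 206 − 82 = 124.
Total constituent mass: 82 × 1.007825 + 124 × 1.00866 = 207.715490 u
The mass defect is 207.715490 − 205.9745 = 1.740990 u.
Binding energy = Δm·c² = 1.740990 × 931.494 MeV/u = 1621.72 MeV
Dividing by A = 206 gives 7.872 MeV per nucleon.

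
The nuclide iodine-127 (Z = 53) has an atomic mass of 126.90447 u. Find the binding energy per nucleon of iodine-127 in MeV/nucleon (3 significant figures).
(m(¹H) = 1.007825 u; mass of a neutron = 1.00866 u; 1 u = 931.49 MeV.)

Total constituent mass: 53 × 1.007825 + 74 × 1.00866 = 128.055565 u
Mass defect Δm = 128.055565 − 126.90447 = 1.151095 u
Converting to energy: 1.151095 u × 931.49 MeV/u = 1072.23 MeV
BE/A = 1072.23 MeV / 127 = 8.443 MeV/nucleon

8.44 MeV/nucleon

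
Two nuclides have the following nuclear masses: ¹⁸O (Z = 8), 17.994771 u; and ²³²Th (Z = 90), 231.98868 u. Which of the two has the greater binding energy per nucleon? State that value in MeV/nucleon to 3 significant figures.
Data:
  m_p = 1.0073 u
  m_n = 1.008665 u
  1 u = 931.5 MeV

¹⁸O: Σm = 8(1.0073) + 10(1.008665) = 18.145050 u; Δm = 0.150279 u; E_B = 139.98 MeV; E_B/A = 7.777 MeV
²³²Th: Σm = 90(1.0073) + 142(1.008665) = 233.887430 u; Δm = 1.898750 u; E_B = 1768.7 MeV; E_B/A = 7.624 MeV
¹⁸O has the higher binding energy per nucleon, so it is the more tightly bound nucleus.

¹⁸O; 7.78 MeV/nucleon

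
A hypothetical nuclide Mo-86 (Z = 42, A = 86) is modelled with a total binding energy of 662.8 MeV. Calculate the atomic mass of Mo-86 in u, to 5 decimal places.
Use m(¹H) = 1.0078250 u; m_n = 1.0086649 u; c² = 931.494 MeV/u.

85.99836 u

Mass defect = 662.8 MeV / (931.494 MeV/u) = 0.7115451 u
Constituent mass = 42(1.0078250) + 44(1.0086649) = 86.7099056 u
Atomic mass = 86.7099056 − 0.7115451 = 85.9983605 u ≈ 85.99836 u (to 5 decimal places)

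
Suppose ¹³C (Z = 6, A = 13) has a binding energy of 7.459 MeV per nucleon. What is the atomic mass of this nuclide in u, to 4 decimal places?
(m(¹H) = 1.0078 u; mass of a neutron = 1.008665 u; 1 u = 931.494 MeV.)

13.0034 u

Total binding energy = 13 × 7.459 = 96.967 MeV
Mass defect = 96.967 MeV / (931.494 MeV/u) = 0.104098 u
Constituent mass = 6(1.0078) + 7(1.008665) = 13.107455 u
Atomic mass = 13.107455 − 0.104098 = 13.003357 u ≈ 13.0034 u (to 4 decimal places)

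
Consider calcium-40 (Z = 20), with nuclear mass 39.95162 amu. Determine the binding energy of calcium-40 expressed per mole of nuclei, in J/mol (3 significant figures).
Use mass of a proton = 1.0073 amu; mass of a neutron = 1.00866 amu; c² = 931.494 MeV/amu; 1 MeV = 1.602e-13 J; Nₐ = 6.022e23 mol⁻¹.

3.30e+13 J/mol

Σm = 20·m_p + 20·m_n = 20.1460 + 20.17320 = 40.31920 amu
Δm = 40.31920 − 39.95162 = 0.36758 amu
Binding energy = Δm·c² = 0.36758 × 931.494 MeV/amu = 342.399 MeV
Per nucleus in joules: 342.399 MeV × 1.602e-13 J/MeV = 5.4852e-11 J
Per mole: 5.4852e-11 J × 6.022e23 mol⁻¹ = 3.3032e+13 J/mol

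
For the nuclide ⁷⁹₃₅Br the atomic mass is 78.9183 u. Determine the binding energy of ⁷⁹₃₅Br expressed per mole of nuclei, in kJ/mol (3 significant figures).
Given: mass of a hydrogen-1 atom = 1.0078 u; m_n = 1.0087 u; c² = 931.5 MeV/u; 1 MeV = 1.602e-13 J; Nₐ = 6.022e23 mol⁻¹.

With 35 protons and 44 neutrons (A = 79):
Σm = 35·m(¹H) + 44·m_n = 35.2730 + 44.3828 = 79.6558 u
The mass defect is 79.6558 − 78.9183 = 0.7375 u.
Converting to energy: 0.7375 u × 931.5 MeV/u = 686.981 MeV
Per nucleus in joules: 686.981 MeV × 1.602e-13 J/MeV = 1.1005e-10 J
Per mole: 1.1005e-10 J × 6.022e23 mol⁻¹ = 6.6272e+13 J/mol

6.63e+10 kJ/mol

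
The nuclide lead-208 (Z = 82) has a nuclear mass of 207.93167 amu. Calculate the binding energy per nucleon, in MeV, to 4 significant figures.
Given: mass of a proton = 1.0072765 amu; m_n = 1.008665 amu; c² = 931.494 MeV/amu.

The nucleus contains 82 protons and 208 − 82 = 126 neutrons.
Σm = 82·m_p + 126·m_n = 82.5966730 + 127.091790 = 209.6884630 amu
Δm = 209.6884630 − 207.93167 = 1.7567930 amu
Converting to energy: 1.7567930 amu × 931.494 MeV/amu = 1636.44 MeV
Dividing by A = 208 gives 7.868 MeV per nucleon.

7.868 MeV/nucleon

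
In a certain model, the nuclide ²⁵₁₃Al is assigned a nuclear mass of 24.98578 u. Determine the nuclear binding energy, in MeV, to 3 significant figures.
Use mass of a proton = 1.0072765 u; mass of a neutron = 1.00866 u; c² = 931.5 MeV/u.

198 MeV

Σm = 13·m_p + 12·m_n = 13.0945945 + 12.10392 = 25.1985145 u
Δm = 25.1985145 − 24.98578 = 0.2127345 u
Binding energy = Δm·c² = 0.2127345 × 931.5 MeV/u = 198.162 MeV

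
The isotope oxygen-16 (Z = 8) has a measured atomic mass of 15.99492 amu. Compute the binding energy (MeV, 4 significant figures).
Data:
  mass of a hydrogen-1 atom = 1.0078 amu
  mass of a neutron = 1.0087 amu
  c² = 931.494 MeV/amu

127.7 MeV

Z = 8, so N = A − Z = 16 − 8 = 8.
Total constituent mass: 8 × 1.0078 + 8 × 1.0087 = 16.1320 amu
Mass defect Δm = 16.1320 − 15.99492 = 0.13708 amu
Binding energy = Δm·c² = 0.13708 × 931.494 MeV/amu = 127.689 MeV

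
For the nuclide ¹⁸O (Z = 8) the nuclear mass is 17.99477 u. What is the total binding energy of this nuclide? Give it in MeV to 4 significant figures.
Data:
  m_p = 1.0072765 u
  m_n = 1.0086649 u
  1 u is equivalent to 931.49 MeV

139.8 MeV

Mass of separated nucleons = 8(1.0072765) + 10(1.0086649) = 8.0582120 + 10.0866490 = 18.1448610 u
The mass defect is 18.1448610 − 17.99477 = 0.1500910 u.
Converting to energy: 0.1500910 u × 931.49 MeV/u = 139.808 MeV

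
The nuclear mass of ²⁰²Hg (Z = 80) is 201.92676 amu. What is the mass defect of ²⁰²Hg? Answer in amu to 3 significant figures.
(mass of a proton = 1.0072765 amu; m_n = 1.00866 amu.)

1.71 amu

Total constituent mass: 80 × 1.0072765 + 122 × 1.00866 = 203.6386400 amu
Mass defect Δm = 203.6386400 − 201.92676 = 1.7118800 amu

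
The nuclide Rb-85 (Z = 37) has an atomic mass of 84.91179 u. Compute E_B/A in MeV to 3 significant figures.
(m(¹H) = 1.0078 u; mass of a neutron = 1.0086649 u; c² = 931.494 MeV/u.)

8.69 MeV/nucleon

The nucleus contains 37 protons and 85 − 37 = 48 neutrons.
Total constituent mass: 37 × 1.0078 + 48 × 1.0086649 = 85.7045152 u
Δm = 85.7045152 − 84.91179 = 0.7927252 u
E_B = 0.7927252 × 931.494 = 738.419 MeV
BE/A = 738.419 MeV / 85 = 8.687 MeV/nucleon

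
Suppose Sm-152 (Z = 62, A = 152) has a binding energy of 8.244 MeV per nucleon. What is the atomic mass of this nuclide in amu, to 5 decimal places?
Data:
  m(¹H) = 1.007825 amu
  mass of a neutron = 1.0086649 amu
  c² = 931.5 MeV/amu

151.91975 amu

Total binding energy = 152 × 8.244 = 1253.088 MeV
Mass defect = 1253.088 MeV / (931.5 MeV/amu) = 1.3452367 amu
Constituent mass = 62(1.007825) + 90(1.0086649) = 153.2649910 amu
Atomic mass = 153.2649910 − 1.3452367 = 151.9197543 amu ≈ 151.91975 amu (to 5 decimal places)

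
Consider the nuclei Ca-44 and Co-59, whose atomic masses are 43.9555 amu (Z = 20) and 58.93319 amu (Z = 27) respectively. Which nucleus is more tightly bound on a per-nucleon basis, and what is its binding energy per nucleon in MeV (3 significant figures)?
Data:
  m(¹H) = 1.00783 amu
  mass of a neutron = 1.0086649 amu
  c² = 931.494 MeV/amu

Co-59; 8.77 MeV/nucleon

Ca-44: Σm = 20(1.00783) + 24(1.0086649) = 44.3645576 amu; Δm = 0.4090576 amu; E_B = 381.03 MeV; E_B/A = 8.660 MeV
Co-59: Σm = 27(1.00783) + 32(1.0086649) = 59.4886868 amu; Δm = 0.5554968 amu; E_B = 517.44 MeV; E_B/A = 8.770 MeV
Co-59 has the higher binding energy per nucleon, so it is the more tightly bound nucleus.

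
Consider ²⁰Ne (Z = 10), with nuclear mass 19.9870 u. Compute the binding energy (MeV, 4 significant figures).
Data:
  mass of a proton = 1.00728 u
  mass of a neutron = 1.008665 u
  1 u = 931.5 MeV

The nucleus contains 10 protons and 20 − 10 = 10 neutrons.
Total constituent mass: 10 × 1.00728 + 10 × 1.008665 = 20.159450 u
Mass defect Δm = 20.159450 − 19.9870 = 0.172450 u
Binding energy = Δm·c² = 0.172450 × 931.5 MeV/u = 160.637 MeV

160.6 MeV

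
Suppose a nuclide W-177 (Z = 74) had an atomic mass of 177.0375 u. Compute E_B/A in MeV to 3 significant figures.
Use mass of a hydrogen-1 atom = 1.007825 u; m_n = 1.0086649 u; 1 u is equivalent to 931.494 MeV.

Mass of separated nucleons = 74(1.007825) + 103(1.0086649) = 74.579050 + 103.8924847 = 178.4715347 u
Δm = 178.4715347 − 177.0375 = 1.4340347 u
Binding energy = Δm·c² = 1.4340347 × 931.494 MeV/u = 1335.79 MeV
Per nucleon: 1335.79 / 177 = 7.547 MeV

7.55 MeV/nucleon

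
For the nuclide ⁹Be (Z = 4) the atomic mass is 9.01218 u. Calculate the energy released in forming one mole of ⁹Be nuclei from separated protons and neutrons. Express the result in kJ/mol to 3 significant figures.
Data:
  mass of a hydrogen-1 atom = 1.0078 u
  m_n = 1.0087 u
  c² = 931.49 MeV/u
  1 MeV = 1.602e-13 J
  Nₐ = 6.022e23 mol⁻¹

5.62e+09 kJ/mol

Mass of separated nucleons = 4(1.0078) + 5(1.0087) = 4.0312 + 5.0435 = 9.0747 u
Mass defect Δm = 9.0747 − 9.01218 = 0.06252 u
Binding energy = Δm·c² = 0.06252 × 931.49 MeV/u = 58.2368 MeV
Per nucleus in joules: 58.2368 MeV × 1.602e-13 J/MeV = 9.3295e-12 J
Per mole: 9.3295e-12 J × 6.022e23 mol⁻¹ = 5.6182e+12 J/mol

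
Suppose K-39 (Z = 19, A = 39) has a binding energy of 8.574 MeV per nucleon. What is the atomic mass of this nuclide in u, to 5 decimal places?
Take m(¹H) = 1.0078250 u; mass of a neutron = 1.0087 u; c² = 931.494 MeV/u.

38.96370 u

Total binding energy = 39 × 8.574 = 334.386 MeV
Mass defect = 334.386 MeV / (931.494 MeV/u) = 0.3589782 u
Constituent mass = 19(1.0078250) + 20(1.0087) = 39.3226750 u
Atomic mass = 39.3226750 − 0.3589782 = 38.9636968 u ≈ 38.96370 u (to 5 decimal places)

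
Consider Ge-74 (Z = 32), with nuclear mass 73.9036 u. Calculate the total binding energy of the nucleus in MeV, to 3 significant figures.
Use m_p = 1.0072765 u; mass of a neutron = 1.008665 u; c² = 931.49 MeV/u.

646 MeV

The nucleus contains 32 protons and 74 − 32 = 42 neutrons.
Mass of separated nucleons = 32(1.0072765) + 42(1.008665) = 32.2328480 + 42.363930 = 74.5967780 u
Δm = 74.5967780 − 73.9036 = 0.6931780 u
Binding energy = Δm·c² = 0.6931780 × 931.49 MeV/u = 645.688 MeV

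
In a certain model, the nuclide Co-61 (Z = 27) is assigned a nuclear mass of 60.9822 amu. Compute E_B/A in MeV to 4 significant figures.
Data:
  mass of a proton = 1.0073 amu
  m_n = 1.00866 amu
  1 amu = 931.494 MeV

7.778 MeV/nucleon

Total constituent mass: 27 × 1.0073 + 34 × 1.00866 = 61.49154 amu
The mass defect is 61.49154 − 60.9822 = 0.50934 amu.
E_B = 0.50934 × 931.494 = 474.447 MeV
Per nucleon: 474.447 / 61 = 7.778 MeV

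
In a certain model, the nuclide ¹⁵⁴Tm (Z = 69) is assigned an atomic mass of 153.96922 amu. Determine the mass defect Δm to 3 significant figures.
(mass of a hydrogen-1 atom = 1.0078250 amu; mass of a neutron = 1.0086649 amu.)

Mass of separated nucleons = 69(1.0078250) + 85(1.0086649) = 69.5399250 + 85.7365165 = 155.2764415 amu
Mass defect Δm = 155.2764415 − 153.96922 = 1.3072215 amu

1.31 amu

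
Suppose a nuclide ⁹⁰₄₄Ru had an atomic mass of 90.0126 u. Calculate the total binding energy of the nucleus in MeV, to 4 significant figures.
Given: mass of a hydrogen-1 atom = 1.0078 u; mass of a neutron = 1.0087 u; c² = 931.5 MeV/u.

680.7 MeV

The nucleus contains 44 protons and 90 − 44 = 46 neutrons.
Σm = 44·m(¹H) + 46·m_n = 44.3432 + 46.4002 = 90.7434 u
Mass defect Δm = 90.7434 − 90.0126 = 0.7308 u
Converting to energy: 0.7308 u × 931.5 MeV/u = 680.740 MeV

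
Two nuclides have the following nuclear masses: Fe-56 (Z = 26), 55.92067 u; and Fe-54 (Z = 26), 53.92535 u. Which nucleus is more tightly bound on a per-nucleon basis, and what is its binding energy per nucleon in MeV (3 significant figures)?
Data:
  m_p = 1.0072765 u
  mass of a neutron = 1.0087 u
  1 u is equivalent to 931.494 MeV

Fe-56: Σm = 26(1.0072765) + 30(1.0087) = 56.4501890 u; Δm = 0.5295190 u; E_B = 493.24 MeV; E_B/A = 8.808 MeV
Fe-54: Σm = 26(1.0072765) + 28(1.0087) = 54.4327890 u; Δm = 0.5074390 u; E_B = 472.68 MeV; E_B/A = 8.753 MeV
Fe-56 has the higher binding energy per nucleon, so it is the more tightly bound nucleus.

Fe-56; 8.81 MeV/nucleon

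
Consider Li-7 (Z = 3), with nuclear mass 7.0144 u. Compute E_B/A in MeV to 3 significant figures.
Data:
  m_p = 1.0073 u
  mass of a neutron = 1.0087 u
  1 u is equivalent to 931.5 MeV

Z = 3, so N = A − Z = 7 − 3 = 4.
Total constituent mass: 3 × 1.0073 + 4 × 1.0087 = 7.0567 u
Mass defect Δm = 7.0567 − 7.0144 = 0.0423 u
Converting to energy: 0.0423 u × 931.5 MeV/u = 39.4025 MeV
Per nucleon: 39.4025 / 7 = 5.629 MeV

5.63 MeV/nucleon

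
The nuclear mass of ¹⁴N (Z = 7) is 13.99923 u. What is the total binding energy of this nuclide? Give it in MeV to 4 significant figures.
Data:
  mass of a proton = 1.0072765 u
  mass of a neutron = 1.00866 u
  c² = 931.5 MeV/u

With 7 protons and 7 neutrons (A = 14):
Σm = 7·m_p + 7·m_n = 7.0509355 + 7.06062 = 14.1115555 u
The mass defect is 14.1115555 − 13.99923 = 0.1123255 u.
Binding energy = Δm·c² = 0.1123255 × 931.5 MeV/u = 104.631 MeV

104.6 MeV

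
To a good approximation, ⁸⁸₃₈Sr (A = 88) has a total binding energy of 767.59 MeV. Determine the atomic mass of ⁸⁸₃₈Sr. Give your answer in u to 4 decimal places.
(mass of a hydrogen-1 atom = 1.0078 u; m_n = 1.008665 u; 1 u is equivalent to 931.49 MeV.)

87.9056 u

Mass defect = 767.59 MeV / (931.49 MeV/u) = 0.824045 u
Constituent mass = 38(1.0078) + 50(1.008665) = 88.729650 u
Atomic mass = 88.729650 − 0.824045 = 87.905605 u ≈ 87.9056 u (to 4 decimal places)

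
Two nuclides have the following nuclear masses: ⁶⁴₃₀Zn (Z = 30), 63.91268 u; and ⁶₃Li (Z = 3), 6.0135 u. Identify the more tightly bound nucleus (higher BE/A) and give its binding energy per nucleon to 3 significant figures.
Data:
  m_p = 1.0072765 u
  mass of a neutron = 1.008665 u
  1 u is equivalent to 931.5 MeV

⁶⁴₃₀Zn; 8.74 MeV/nucleon

⁶⁴₃₀Zn: Σm = 30(1.0072765) + 34(1.008665) = 64.5129050 u; Δm = 0.6002250 u; E_B = 559.11 MeV; E_B/A = 8.736 MeV
⁶₃Li: Σm = 3(1.0072765) + 3(1.008665) = 6.0478245 u; Δm = 0.0343245 u; E_B = 31.973 MeV; E_B/A = 5.329 MeV
⁶⁴₃₀Zn has the higher binding energy per nucleon, so it is the more tightly bound nucleus.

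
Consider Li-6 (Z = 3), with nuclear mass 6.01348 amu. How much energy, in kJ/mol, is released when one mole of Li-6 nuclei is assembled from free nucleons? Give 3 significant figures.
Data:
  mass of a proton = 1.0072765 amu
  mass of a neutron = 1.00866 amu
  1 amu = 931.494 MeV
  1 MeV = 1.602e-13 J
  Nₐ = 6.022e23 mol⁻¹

The nucleus contains 3 protons and 6 − 3 = 3 neutrons.
Mass of separated nucleons = 3(1.0072765) + 3(1.00866) = 3.0218295 + 3.02598 = 6.0478095 amu
Mass defect Δm = 6.0478095 − 6.01348 = 0.0343295 amu
Converting to energy: 0.0343295 amu × 931.494 MeV/amu = 31.9777 MeV
Per nucleus in joules: 31.9777 MeV × 1.602e-13 J/MeV = 5.1228e-12 J
Per mole: 5.1228e-12 J × 6.022e23 mol⁻¹ = 3.08495e+12 J/mol

3.08e+09 kJ/mol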